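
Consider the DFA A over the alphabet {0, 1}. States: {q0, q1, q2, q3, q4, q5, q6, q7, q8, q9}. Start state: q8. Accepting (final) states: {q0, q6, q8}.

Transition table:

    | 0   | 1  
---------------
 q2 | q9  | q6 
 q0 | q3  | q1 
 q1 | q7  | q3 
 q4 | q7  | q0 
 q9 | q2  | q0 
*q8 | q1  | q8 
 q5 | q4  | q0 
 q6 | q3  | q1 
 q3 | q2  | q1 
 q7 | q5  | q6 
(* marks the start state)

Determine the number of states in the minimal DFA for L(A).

Every state is reachable, so we keep all 10.
Start with accepting vs non-accepting: {q0,q6,q8} | {q1,q2,q3,q4,q5,q7,q9}.
Split {q0,q6,q8} by δ(·,1) → {q0,q6} and {q8}.
On input 1, block {q1,q2,q3,q4,q5,q7,q9} splits into {q2,q4,q5,q7,q9} and {q1,q3}.
The partition is now stable with 4 blocks: {q0,q6} | {q2,q4,q5,q7,q9} | {q8} | {q1,q3}.

4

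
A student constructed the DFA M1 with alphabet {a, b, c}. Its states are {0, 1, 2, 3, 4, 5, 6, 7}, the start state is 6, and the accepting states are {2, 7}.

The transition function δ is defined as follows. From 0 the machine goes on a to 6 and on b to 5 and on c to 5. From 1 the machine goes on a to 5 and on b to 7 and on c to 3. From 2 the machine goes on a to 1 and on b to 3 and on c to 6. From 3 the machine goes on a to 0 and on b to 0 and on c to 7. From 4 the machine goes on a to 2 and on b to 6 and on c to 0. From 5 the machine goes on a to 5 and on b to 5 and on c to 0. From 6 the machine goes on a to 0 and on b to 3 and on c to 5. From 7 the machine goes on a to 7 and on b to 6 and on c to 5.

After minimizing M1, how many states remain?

Reachable states from the start: {0,3,5,6,7}. Unreachable: {1,2,4} — drop them.
P0 = {7} | {0,3,5,6}.
On input c, block {0,3,5,6} splits into {0,5,6} and {3}.
Split {0,5,6} by δ(·,b) → {0,5} and {6}.
On input a, block {0,5} splits into {0} and {5}.
The partition is now stable with 5 blocks: {7} | {0} | {3} | {6} | {5}.

5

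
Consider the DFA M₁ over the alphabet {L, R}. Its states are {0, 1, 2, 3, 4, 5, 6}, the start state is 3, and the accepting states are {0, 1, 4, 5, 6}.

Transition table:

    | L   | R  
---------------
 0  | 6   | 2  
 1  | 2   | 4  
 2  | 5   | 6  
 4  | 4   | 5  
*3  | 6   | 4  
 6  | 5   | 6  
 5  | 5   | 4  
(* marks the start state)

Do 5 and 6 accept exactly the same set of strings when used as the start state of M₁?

Yes

States {0,1,2} cannot be reached from the start state, so discard them.
P0 = {4,5,6} | {3}.
Stable partition: {4,5,6} | {3} — 2 equivalence classes.
5 and 6 lie in the same block of the stable partition, so they are equivalent — no string distinguishes them.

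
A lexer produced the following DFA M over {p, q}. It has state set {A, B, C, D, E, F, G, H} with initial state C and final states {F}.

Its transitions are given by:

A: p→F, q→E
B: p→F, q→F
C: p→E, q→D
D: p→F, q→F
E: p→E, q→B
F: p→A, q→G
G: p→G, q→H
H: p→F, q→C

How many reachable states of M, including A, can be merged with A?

All states are reachable from the start state.
Initial partition by acceptance: {F} | {A,B,C,D,E,G,H}.
Split {A,B,C,D,E,G,H} by δ(·,p) → {A,B,D,H} and {C,E,G}.
Split {A,B,D,H} by δ(·,q) → {A,H} and {B,D}.
Refine {C,E,G} on symbol q: members go to different blocks, giving {C,E} and {G}.
The partition is now stable with 5 blocks: {F} | {A,H} | {C,E} | {B,D} | {G}.
State A belongs to the block {A,H}, which has 2 states.

2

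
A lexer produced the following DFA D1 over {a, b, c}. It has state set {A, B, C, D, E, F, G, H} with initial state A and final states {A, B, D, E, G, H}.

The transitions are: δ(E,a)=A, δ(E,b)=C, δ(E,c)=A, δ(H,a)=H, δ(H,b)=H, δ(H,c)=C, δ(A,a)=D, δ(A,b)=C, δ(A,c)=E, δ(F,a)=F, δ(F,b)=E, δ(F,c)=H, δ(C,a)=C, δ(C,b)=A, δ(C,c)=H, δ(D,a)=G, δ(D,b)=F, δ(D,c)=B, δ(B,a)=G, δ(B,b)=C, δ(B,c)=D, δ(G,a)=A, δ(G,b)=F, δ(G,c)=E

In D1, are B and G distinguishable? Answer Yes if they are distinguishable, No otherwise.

P0 = {A,B,D,E,G,H} | {C,F}.
Refine {A,B,D,E,G,H} on symbol b: members go to different blocks, giving {A,B,D,E,G} and {H}.
No further refinement is possible. Final partition (3 blocks): {A,B,D,E,G} | {C,F} | {H}.
B and G lie in the same block of the stable partition, so they are equivalent — no string distinguishes them.

No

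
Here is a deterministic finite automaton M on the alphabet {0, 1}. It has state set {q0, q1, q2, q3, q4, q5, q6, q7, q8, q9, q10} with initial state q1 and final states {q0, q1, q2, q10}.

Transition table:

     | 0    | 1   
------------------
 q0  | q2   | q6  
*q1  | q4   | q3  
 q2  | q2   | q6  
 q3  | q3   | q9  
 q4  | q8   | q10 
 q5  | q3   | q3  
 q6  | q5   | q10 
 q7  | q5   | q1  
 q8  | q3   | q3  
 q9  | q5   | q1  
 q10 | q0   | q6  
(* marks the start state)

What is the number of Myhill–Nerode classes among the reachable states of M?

States {q7} cannot be reached from the start state, so discard them.
Initial partition by acceptance: {q0,q1,q2,q10} | {q3,q4,q5,q6,q8,q9}.
Refine {q0,q1,q2,q10} on symbol 0: members go to different blocks, giving {q0,q2,q10} and {q1}.
Refine {q3,q4,q5,q6,q8,q9} on symbol 1: members go to different blocks, giving {q3,q5,q8} and {q4,q6} and {q9}.
Split {q3,q5,q8} by δ(·,1) → {q5,q8} and {q3}.
No further refinement is possible. Final partition (6 blocks): {q0,q2,q10} | {q5,q8} | {q1} | {q4,q6} | {q9} | {q3}.

6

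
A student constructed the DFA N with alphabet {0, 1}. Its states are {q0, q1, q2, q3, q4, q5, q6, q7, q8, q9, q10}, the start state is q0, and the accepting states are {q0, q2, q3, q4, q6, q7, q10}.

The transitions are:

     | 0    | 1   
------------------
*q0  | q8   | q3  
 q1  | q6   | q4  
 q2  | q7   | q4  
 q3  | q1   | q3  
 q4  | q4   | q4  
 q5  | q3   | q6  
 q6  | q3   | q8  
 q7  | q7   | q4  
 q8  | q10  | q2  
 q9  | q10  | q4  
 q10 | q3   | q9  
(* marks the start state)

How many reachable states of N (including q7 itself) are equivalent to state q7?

Reachable states from the start: {q0,q1,q2,q3,q4,q6,q7,q8,q9,q10}. Unreachable: {q5} — drop them.
Initial partition by acceptance: {q0,q2,q3,q4,q6,q7,q10} | {q1,q8,q9}.
Refine {q0,q2,q3,q4,q6,q7,q10} on symbol 0: members go to different blocks, giving {q2,q4,q6,q7,q10} and {q0,q3}.
Refine {q2,q4,q6,q7,q10} on symbol 0: members go to different blocks, giving {q2,q4,q7} and {q6,q10}.
Stable partition: {q2,q4,q7} | {q1,q8,q9} | {q0,q3} | {q6,q10} — 4 equivalence classes.
State q7 belongs to the block {q2,q4,q7}, which has 3 states.

3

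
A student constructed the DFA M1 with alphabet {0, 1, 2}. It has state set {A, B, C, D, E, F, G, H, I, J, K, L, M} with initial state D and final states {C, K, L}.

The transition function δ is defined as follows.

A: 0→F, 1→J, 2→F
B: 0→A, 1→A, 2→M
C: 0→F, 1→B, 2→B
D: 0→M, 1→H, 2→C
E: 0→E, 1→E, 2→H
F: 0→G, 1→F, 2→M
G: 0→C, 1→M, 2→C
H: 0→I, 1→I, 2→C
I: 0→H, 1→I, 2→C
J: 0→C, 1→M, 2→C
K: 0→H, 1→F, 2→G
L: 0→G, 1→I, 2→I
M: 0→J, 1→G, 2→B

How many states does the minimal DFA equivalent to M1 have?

8

First remove the unreachable states {E,K,L}; 10 states remain.
Initial partition by acceptance: {C} | {A,B,D,F,G,H,I,J,M}.
Split {A,B,D,F,G,H,I,J,M} by δ(·,0) → {A,B,D,F,H,I,M} and {G,J}.
On input 0, block {A,B,D,F,H,I,M} splits into {A,B,D,H,I} and {F,M}.
Refine {A,B,D,H,I} on symbol 0: members go to different blocks, giving {B,H,I} and {A,D}.
Refine {B,H,I} on symbol 0: members go to different blocks, giving {H,I} and {B}.
Refine {F,M} on symbol 1: members go to different blocks, giving {F} and {M}.
Refine {A,D} on symbol 0: members go to different blocks, giving {A} and {D}.
The partition is now stable with 8 blocks: {C} | {H,I} | {G,J} | {F} | {A} | {B} | {M} | {D}.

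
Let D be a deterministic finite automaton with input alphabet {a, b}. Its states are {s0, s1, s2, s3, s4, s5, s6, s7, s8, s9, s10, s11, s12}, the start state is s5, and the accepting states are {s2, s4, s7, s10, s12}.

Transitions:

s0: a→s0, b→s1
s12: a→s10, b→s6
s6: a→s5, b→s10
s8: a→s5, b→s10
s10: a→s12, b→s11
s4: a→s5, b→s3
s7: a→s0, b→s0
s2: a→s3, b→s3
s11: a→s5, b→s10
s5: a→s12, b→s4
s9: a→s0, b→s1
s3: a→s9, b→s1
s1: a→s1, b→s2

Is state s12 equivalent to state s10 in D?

States {s7,s8} cannot be reached from the start state, so discard them.
P0 = {s2,s4,s10,s12} | {s0,s1,s3,s5,s6,s9,s11}.
On input a, block {s2,s4,s10,s12} splits into {s2,s4} and {s10,s12}.
Split {s0,s1,s3,s5,s6,s9,s11} by δ(·,a) → {s0,s1,s3,s6,s9,s11} and {s5}.
Split {s2,s4} by δ(·,a) → {s2} and {s4}.
Refine {s0,s1,s3,s6,s9,s11} on symbol a: members go to different blocks, giving {s0,s1,s3,s9} and {s6,s11}.
Split {s0,s1,s3,s9} by δ(·,b) → {s0,s3,s9} and {s1}.
No further refinement is possible. Final partition (7 blocks): {s2} | {s0,s3,s9} | {s10,s12} | {s5} | {s4} | {s6,s11} | {s1}.
s12 and s10 lie in the same block of the stable partition, so they are equivalent — no string distinguishes them.

Yes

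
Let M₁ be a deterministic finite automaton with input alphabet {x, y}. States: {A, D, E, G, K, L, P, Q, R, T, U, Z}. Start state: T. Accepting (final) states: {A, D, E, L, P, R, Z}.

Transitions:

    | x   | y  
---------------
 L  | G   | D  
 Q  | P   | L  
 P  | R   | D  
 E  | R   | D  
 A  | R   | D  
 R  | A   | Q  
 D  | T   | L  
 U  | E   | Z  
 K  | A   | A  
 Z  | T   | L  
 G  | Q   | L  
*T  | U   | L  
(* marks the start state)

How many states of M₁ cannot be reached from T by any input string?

1

No path from T leads to K; the other 11 states are all reachable.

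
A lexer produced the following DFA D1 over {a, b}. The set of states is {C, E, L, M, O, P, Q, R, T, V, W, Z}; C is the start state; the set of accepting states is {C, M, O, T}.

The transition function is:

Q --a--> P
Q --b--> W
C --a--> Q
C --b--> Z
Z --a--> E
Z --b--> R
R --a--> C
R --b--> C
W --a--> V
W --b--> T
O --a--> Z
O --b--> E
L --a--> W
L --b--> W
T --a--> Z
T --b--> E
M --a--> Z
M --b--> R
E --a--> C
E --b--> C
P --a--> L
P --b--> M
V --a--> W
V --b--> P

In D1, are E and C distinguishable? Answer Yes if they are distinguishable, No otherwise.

First remove the unreachable states {O}; 11 states remain.
P0 = {C,M,T} | {E,L,P,Q,R,V,W,Z}.
On input a, block {E,L,P,Q,R,V,W,Z} splits into {L,P,Q,V,W,Z} and {E,R}.
Split {C,M,T} by δ(·,b) → {M,T} and {C}.
Refine {L,P,Q,V,W,Z} on symbol a: members go to different blocks, giving {L,P,Q,V,W} and {Z}.
Refine {L,P,Q,V,W} on symbol b: members go to different blocks, giving {L,Q,V} and {P,W}.
Stable partition: {M,T} | {L,Q,V} | {E,R} | {C} | {Z} | {P,W} — 6 equivalence classes.
E and C end up in different blocks, so they are distinguishable. For instance, the string 'ε' is accepted from only C.

Yes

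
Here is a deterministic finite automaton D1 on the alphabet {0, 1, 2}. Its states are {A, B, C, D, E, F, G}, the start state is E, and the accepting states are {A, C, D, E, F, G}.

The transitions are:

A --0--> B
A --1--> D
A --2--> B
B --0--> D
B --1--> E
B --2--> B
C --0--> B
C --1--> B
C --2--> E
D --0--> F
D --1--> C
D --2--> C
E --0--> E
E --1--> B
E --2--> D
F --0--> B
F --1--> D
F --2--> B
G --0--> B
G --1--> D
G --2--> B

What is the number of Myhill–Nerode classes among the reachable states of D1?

5

Reachable states from the start: {B,C,D,E,F}. Unreachable: {A,G} — drop them.
P0 = {C,D,E,F} | {B}.
On input 0, block {C,D,E,F} splits into {C,F} and {D,E}.
On input 1, block {C,F} splits into {C} and {F}.
On input 0, block {D,E} splits into {D} and {E}.
Stable partition: {C} | {B} | {D} | {F} | {E} — 5 equivalence classes.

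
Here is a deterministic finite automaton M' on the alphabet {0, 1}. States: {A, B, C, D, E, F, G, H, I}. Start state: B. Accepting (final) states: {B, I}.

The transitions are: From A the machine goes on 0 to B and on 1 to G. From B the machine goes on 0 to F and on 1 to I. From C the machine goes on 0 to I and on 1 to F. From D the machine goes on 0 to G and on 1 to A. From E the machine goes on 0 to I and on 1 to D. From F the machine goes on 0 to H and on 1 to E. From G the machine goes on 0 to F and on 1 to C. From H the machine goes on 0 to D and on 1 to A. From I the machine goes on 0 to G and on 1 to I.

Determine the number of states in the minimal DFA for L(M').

3

Start with accepting vs non-accepting: {B,I} | {A,C,D,E,F,G,H}.
Refine {A,C,D,E,F,G,H} on symbol 0: members go to different blocks, giving {D,F,G,H} and {A,C,E}.
Stable partition: {B,I} | {D,F,G,H} | {A,C,E} — 3 equivalence classes.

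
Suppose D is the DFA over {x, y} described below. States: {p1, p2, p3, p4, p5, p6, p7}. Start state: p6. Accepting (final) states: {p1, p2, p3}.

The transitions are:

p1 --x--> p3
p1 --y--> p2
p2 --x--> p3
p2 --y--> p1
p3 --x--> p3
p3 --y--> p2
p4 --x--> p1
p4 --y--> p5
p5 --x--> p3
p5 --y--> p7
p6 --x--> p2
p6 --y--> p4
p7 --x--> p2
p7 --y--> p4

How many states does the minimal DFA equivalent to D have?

2

Start with accepting vs non-accepting: {p1,p2,p3} | {p4,p5,p6,p7}.
No further refinement is possible. Final partition (2 blocks): {p1,p2,p3} | {p4,p5,p6,p7}.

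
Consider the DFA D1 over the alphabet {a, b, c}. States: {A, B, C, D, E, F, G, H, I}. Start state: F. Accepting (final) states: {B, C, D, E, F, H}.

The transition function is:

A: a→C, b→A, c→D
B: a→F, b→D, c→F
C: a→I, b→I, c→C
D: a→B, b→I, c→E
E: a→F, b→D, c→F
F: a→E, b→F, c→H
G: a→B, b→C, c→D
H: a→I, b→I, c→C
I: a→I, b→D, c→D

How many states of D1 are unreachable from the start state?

2

No path from F leads to A, G; the other 7 states are all reachable.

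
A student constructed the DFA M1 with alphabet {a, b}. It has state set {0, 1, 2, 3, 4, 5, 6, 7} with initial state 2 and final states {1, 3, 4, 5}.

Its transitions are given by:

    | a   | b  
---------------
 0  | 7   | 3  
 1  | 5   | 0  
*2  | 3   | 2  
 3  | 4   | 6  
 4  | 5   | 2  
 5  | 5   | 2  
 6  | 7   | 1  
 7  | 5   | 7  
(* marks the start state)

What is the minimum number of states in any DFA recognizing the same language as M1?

Start with accepting vs non-accepting: {1,3,4,5} | {0,2,6,7}.
Refine {0,2,6,7} on symbol a: members go to different blocks, giving {0,6} and {2,7}.
Refine {1,3,4,5} on symbol b: members go to different blocks, giving {1,3} and {4,5}.
Refine {2,7} on symbol a: members go to different blocks, giving {2} and {7}.
No further refinement is possible. Final partition (5 blocks): {1,3} | {0,6} | {2} | {4,5} | {7}.

5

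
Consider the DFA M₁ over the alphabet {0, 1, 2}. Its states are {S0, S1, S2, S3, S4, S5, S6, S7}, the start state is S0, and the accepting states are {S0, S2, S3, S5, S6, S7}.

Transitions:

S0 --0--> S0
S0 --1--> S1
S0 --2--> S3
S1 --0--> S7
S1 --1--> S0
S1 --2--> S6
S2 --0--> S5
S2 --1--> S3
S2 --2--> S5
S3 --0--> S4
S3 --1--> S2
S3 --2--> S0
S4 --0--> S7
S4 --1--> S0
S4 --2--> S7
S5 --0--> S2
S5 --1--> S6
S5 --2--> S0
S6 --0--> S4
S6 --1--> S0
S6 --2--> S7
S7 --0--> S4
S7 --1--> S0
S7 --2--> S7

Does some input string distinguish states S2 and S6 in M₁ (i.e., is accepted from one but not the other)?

Start with accepting vs non-accepting: {S0,S2,S3,S5,S6,S7} | {S1,S4}.
Refine {S0,S2,S3,S5,S6,S7} on symbol 0: members go to different blocks, giving {S0,S2,S5} and {S3,S6,S7}.
Refine {S0,S2,S5} on symbol 1: members go to different blocks, giving {S2,S5} and {S0}.
On input 2, block {S2,S5} splits into {S2} and {S5}.
On input 1, block {S3,S6,S7} splits into {S6,S7} and {S3}.
No further refinement is possible. Final partition (6 blocks): {S2} | {S1,S4} | {S6,S7} | {S0} | {S5} | {S3}.
S2 and S6 end up in different blocks, so they are distinguishable. For instance, the string '0' is accepted from only S2.

Yes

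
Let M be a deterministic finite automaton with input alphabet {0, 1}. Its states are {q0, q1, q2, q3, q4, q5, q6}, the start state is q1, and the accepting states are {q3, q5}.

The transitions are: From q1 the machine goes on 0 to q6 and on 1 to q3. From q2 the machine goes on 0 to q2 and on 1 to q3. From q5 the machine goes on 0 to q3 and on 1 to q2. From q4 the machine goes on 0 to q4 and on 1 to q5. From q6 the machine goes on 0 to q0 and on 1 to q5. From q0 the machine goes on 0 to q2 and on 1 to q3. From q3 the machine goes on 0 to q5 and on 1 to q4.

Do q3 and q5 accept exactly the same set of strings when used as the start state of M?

Yes

Every state is reachable, so we keep all 7.
Initial partition by acceptance: {q3,q5} | {q0,q1,q2,q4,q6}.
No further refinement is possible. Final partition (2 blocks): {q3,q5} | {q0,q1,q2,q4,q6}.
q3 and q5 lie in the same block of the stable partition, so they are equivalent — no string distinguishes them.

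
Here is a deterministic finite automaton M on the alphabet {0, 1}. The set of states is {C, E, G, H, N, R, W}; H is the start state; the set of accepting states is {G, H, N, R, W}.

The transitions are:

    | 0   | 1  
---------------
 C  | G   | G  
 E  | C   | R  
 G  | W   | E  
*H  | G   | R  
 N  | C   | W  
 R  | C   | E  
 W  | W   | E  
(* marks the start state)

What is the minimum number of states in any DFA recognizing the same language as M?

5

First remove the unreachable states {N}; 6 states remain.
P0 = {G,H,R,W} | {C,E}.
Refine {G,H,R,W} on symbol 0: members go to different blocks, giving {G,H,W} and {R}.
On input 1, block {G,H,W} splits into {G,W} and {H}.
Refine {C,E} on symbol 0: members go to different blocks, giving {E} and {C}.
The partition is now stable with 5 blocks: {G,W} | {E} | {R} | {H} | {C}.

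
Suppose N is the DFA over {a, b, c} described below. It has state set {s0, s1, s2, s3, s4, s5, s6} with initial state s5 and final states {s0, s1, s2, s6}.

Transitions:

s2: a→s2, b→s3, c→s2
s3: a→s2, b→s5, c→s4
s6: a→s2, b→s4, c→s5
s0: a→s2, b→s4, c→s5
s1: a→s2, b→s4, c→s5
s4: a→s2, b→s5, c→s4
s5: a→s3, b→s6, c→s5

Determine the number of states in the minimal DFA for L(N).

4

First remove the unreachable states {s0,s1}; 5 states remain.
Initial partition by acceptance: {s2,s6} | {s3,s4,s5}.
On input c, block {s2,s6} splits into {s2} and {s6}.
On input a, block {s3,s4,s5} splits into {s3,s4} and {s5}.
No further refinement is possible. Final partition (4 blocks): {s2} | {s3,s4} | {s6} | {s5}.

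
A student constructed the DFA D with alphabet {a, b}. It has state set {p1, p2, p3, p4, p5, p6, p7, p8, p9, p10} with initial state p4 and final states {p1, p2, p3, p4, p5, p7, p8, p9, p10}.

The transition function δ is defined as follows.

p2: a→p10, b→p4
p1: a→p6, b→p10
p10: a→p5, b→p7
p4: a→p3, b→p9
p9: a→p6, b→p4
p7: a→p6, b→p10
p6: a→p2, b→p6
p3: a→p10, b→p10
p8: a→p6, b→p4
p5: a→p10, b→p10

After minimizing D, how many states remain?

States {p1,p8} cannot be reached from the start state, so discard them.
Initial partition by acceptance: {p2,p3,p4,p5,p7,p9,p10} | {p6}.
Refine {p2,p3,p4,p5,p7,p9,p10} on symbol a: members go to different blocks, giving {p2,p3,p4,p5,p10} and {p7,p9}.
Refine {p2,p3,p4,p5,p10} on symbol b: members go to different blocks, giving {p2,p3,p5} and {p4,p10}.
Stable partition: {p2,p3,p5} | {p6} | {p7,p9} | {p4,p10} — 4 equivalence classes.

4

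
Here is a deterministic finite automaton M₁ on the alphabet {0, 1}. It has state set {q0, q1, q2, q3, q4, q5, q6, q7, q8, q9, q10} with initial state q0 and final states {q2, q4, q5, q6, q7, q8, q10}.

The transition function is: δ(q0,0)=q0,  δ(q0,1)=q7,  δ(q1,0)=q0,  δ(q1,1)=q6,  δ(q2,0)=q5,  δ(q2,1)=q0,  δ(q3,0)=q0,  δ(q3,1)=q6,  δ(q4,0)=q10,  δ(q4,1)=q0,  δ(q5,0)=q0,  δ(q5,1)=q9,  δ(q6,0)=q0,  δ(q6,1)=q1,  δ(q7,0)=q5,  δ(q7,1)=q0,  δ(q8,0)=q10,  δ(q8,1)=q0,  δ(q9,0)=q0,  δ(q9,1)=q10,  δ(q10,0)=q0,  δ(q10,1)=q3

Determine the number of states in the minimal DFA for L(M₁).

4

States {q2,q4,q8} cannot be reached from the start state, so discard them.
P0 = {q5,q6,q7,q10} | {q0,q1,q3,q9}.
Split {q5,q6,q7,q10} by δ(·,0) → {q5,q6,q10} and {q7}.
On input 1, block {q0,q1,q3,q9} splits into {q1,q3,q9} and {q0}.
Stable partition: {q5,q6,q10} | {q1,q3,q9} | {q7} | {q0} — 4 equivalence classes.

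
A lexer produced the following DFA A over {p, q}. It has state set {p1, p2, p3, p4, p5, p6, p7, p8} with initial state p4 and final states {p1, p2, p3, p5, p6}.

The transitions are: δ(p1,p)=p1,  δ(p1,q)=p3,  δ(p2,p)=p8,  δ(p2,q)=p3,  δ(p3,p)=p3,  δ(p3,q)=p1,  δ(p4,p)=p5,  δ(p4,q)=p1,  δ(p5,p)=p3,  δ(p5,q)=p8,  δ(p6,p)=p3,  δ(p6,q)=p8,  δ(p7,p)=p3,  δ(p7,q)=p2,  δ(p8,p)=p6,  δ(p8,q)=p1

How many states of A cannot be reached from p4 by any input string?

2

BFS from p4 reaches {p1, p3, p4, p5, p6, p8}; the 2 state(s) p2, p7 are never visited.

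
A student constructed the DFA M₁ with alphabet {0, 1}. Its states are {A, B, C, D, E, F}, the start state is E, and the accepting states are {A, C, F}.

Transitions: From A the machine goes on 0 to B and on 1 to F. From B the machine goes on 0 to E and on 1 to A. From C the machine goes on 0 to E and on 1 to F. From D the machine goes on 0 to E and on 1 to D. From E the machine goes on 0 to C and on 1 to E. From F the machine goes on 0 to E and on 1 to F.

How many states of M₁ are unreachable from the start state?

No path from E leads to A, B, D; the other 3 states are all reachable.

3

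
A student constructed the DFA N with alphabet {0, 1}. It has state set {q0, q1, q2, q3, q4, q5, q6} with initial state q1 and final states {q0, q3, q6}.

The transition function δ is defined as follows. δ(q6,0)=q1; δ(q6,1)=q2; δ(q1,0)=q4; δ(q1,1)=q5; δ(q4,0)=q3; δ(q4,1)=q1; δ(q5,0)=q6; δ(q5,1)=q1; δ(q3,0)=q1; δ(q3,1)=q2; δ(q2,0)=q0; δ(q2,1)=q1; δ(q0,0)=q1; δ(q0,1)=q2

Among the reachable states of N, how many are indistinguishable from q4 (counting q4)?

3

All states are reachable from the start state.
Initial partition by acceptance: {q0,q3,q6} | {q1,q2,q4,q5}.
Split {q1,q2,q4,q5} by δ(·,0) → {q2,q4,q5} and {q1}.
The partition is now stable with 3 blocks: {q0,q3,q6} | {q2,q4,q5} | {q1}.
State q4 belongs to the block {q2,q4,q5}, which has 3 states.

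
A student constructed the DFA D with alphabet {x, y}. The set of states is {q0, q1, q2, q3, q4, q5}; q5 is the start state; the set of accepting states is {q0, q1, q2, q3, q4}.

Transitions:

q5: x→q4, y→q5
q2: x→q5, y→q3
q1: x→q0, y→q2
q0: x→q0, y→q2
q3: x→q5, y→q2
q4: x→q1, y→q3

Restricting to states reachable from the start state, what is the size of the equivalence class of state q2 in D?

2

All states are reachable from the start state.
Initial partition by acceptance: {q0,q1,q2,q3,q4} | {q5}.
Split {q0,q1,q2,q3,q4} by δ(·,x) → {q0,q1,q4} and {q2,q3}.
The partition is now stable with 3 blocks: {q0,q1,q4} | {q5} | {q2,q3}.
The equivalence class containing q2 is {q2,q3}, of size 2.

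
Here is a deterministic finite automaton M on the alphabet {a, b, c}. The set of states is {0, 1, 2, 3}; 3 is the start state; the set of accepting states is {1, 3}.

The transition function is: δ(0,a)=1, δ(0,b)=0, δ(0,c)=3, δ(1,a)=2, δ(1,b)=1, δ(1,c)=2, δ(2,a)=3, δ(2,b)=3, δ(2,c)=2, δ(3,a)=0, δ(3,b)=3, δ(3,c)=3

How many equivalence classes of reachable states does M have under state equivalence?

4

All states are reachable from the start state.
Start with accepting vs non-accepting: {1,3} | {0,2}.
Split {1,3} by δ(·,c) → {1} and {3}.
On input a, block {0,2} splits into {0} and {2}.
The partition is now stable with 4 blocks: {1} | {0} | {3} | {2}.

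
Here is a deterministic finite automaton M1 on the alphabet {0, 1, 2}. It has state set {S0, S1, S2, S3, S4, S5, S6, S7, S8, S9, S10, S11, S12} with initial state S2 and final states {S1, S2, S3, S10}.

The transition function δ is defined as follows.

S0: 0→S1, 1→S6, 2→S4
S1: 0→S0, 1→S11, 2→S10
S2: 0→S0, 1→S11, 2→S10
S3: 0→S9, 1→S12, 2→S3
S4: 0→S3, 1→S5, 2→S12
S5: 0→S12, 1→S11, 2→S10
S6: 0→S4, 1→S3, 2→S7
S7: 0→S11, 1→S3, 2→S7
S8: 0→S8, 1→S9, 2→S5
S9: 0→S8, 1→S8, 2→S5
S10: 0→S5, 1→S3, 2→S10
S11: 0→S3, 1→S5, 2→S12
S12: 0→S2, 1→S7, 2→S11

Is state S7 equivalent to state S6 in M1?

Yes

All states are reachable from the start state.
Initial partition by acceptance: {S1,S2,S3,S10} | {S0,S4,S5,S6,S7,S8,S9,S11,S12}.
Split {S1,S2,S3,S10} by δ(·,1) → {S1,S2,S3} and {S10}.
Refine {S1,S2,S3} on symbol 2: members go to different blocks, giving {S1,S2} and {S3}.
On input 0, block {S0,S4,S5,S6,S7,S8,S9,S11,S12} splits into {S5,S6,S7,S8,S9} and {S0,S12} and {S4,S11}.
Split {S5,S6,S7,S8,S9} by δ(·,0) → {S6,S7} and {S8,S9} and {S5}.
No further refinement is possible. Final partition (8 blocks): {S1,S2} | {S6,S7} | {S10} | {S3} | {S0,S12} | {S4,S11} | {S8,S9} | {S5}.
S7 and S6 lie in the same block of the stable partition, so they are equivalent — no string distinguishes them.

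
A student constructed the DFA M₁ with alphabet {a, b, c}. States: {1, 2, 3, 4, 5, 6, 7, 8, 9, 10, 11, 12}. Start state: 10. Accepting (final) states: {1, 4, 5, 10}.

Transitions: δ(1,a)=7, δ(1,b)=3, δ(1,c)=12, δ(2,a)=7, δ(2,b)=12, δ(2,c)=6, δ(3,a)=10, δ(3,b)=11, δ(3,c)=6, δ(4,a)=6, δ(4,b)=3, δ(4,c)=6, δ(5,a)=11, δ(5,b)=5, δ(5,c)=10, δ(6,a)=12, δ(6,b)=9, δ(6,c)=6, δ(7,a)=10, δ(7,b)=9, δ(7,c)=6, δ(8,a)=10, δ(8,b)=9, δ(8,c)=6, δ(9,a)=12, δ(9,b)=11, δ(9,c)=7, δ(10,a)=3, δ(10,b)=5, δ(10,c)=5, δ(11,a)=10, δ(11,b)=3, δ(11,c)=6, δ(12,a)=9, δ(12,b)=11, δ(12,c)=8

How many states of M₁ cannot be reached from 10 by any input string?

No path from 10 leads to 1, 2, 4; the other 9 states are all reachable.

3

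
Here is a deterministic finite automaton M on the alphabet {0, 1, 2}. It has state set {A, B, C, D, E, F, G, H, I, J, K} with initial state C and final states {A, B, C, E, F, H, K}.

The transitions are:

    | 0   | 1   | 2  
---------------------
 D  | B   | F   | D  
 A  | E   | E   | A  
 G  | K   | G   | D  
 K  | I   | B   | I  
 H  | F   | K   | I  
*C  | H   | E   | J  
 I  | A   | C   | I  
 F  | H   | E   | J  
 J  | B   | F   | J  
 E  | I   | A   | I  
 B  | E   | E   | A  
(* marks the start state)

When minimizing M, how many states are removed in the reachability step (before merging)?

2

BFS from C reaches {A, B, C, E, F, H, I, J, K}; the 2 state(s) D, G are never visited.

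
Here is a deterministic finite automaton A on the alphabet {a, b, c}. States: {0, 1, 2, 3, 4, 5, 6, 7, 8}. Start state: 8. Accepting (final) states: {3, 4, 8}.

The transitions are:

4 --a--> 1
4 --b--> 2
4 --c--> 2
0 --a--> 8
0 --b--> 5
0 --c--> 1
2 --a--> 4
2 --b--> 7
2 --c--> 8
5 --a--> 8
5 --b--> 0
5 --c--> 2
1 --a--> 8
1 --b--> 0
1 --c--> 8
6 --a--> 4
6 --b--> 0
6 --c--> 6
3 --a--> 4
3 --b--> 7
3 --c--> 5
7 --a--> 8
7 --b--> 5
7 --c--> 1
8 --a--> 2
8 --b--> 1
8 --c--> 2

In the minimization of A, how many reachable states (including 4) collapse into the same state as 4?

2

First remove the unreachable states {3,6}; 7 states remain.
P0 = {4,8} | {0,1,2,5,7}.
Split {0,1,2,5,7} by δ(·,c) → {0,5,7} and {1,2}.
Stable partition: {4,8} | {0,5,7} | {1,2} — 3 equivalence classes.
State 4 belongs to the block {4,8}, which has 2 states.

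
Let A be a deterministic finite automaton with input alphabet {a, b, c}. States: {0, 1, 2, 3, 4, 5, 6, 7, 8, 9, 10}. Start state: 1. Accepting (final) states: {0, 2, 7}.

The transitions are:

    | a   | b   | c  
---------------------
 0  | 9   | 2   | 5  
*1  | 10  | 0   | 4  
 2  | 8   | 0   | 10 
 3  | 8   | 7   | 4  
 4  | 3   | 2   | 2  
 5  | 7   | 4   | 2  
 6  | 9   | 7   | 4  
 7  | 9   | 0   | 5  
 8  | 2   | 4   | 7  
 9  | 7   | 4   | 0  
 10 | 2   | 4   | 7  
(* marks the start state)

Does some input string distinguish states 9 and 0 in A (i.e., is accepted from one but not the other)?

States {6} cannot be reached from the start state, so discard them.
Initial partition by acceptance: {0,2,7} | {1,3,4,5,8,9,10}.
Refine {1,3,4,5,8,9,10} on symbol a: members go to different blocks, giving {5,8,9,10} and {1,3,4}.
On input a, block {1,3,4} splits into {1,3} and {4}.
No further refinement is possible. Final partition (4 blocks): {0,2,7} | {5,8,9,10} | {1,3} | {4}.
9 and 0 end up in different blocks, so they are distinguishable. For instance, the string 'ε' is accepted from only 0.

Yes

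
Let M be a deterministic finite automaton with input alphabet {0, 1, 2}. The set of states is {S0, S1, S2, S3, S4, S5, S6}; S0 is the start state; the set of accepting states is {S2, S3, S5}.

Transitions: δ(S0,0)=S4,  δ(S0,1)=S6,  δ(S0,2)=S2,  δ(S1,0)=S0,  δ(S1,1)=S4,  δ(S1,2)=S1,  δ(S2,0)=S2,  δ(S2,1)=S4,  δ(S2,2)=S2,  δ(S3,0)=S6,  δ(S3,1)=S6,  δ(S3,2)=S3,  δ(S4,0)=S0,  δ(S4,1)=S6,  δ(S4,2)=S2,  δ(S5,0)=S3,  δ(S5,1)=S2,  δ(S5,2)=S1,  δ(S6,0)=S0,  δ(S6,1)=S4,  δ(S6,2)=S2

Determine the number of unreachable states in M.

BFS from S0 reaches {S0, S2, S4, S6}; the 3 state(s) S1, S3, S5 are never visited.

3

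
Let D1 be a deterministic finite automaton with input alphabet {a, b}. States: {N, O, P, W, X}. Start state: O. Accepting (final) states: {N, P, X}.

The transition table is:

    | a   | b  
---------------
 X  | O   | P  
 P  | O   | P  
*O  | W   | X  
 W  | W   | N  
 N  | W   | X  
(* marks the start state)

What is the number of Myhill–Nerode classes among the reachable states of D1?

All states are reachable from the start state.
P0 = {N,P,X} | {O,W}.
Stable partition: {N,P,X} | {O,W} — 2 equivalence classes.

2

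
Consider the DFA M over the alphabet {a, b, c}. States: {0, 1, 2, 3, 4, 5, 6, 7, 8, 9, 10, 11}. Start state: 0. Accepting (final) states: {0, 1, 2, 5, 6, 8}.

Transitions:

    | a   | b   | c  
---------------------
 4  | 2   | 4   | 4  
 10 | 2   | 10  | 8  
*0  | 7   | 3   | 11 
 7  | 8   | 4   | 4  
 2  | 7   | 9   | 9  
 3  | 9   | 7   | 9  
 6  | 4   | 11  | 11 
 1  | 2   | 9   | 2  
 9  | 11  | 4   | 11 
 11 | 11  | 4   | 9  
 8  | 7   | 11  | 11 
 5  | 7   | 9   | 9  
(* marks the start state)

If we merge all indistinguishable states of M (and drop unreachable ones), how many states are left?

First remove the unreachable states {1,5,6,10}; 8 states remain.
P0 = {0,2,8} | {3,4,7,9,11}.
On input a, block {3,4,7,9,11} splits into {3,9,11} and {4,7}.
No further refinement is possible. Final partition (3 blocks): {0,2,8} | {3,9,11} | {4,7}.

3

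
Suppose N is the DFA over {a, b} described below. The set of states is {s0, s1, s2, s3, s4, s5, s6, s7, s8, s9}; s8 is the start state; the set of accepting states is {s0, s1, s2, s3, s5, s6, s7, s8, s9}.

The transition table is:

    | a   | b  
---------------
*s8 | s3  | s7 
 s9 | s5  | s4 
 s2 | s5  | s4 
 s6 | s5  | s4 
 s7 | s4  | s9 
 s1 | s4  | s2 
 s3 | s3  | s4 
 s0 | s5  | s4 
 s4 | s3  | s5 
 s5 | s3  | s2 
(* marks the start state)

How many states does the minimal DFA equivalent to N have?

States {s0,s1,s6} cannot be reached from the start state, so discard them.
Start with accepting vs non-accepting: {s2,s3,s5,s7,s8,s9} | {s4}.
Split {s2,s3,s5,s7,s8,s9} by δ(·,a) → {s2,s3,s5,s8,s9} and {s7}.
Refine {s2,s3,s5,s8,s9} on symbol b: members go to different blocks, giving {s2,s3,s9} and {s5} and {s8}.
Refine {s2,s3,s9} on symbol a: members go to different blocks, giving {s2,s9} and {s3}.
Stable partition: {s2,s9} | {s4} | {s7} | {s5} | {s8} | {s3} — 6 equivalence classes.

6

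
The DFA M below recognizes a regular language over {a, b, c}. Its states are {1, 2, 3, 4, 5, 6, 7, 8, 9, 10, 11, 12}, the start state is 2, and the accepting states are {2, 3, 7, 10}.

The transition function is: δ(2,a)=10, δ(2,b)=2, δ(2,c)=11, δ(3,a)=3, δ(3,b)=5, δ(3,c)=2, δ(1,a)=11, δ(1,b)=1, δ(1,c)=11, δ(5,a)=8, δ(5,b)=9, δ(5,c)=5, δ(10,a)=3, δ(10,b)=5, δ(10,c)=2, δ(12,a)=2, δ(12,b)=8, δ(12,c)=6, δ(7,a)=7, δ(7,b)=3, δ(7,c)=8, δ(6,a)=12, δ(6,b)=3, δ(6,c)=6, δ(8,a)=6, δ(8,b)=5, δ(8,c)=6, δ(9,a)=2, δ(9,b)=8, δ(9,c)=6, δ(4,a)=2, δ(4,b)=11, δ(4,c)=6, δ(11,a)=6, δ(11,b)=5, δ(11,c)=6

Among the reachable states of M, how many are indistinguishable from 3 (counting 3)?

2

Reachable states from the start: {2,3,5,6,8,9,10,11,12}. Unreachable: {1,4,7} — drop them.
Start with accepting vs non-accepting: {2,3,10} | {5,6,8,9,11,12}.
Split {2,3,10} by δ(·,b) → {3,10} and {2}.
Split {5,6,8,9,11,12} by δ(·,a) → {5,6,8,11} and {9,12}.
On input a, block {5,6,8,11} splits into {5,8,11} and {6}.
Split {5,8,11} by δ(·,a) → {8,11} and {5}.
Stable partition: {3,10} | {8,11} | {2} | {9,12} | {6} | {5} — 6 equivalence classes.
State 3 belongs to the block {3,10}, which has 2 states.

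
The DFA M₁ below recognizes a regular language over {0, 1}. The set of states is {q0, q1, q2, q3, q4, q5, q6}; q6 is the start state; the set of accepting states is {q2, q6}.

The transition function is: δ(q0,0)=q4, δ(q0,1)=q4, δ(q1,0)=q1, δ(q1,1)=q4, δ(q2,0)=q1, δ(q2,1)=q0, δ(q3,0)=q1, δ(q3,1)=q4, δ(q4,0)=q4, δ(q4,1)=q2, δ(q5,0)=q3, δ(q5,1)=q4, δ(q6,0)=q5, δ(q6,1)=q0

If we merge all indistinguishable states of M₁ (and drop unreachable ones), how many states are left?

4

Initial partition by acceptance: {q2,q6} | {q0,q1,q3,q4,q5}.
Refine {q0,q1,q3,q4,q5} on symbol 1: members go to different blocks, giving {q0,q1,q3,q5} and {q4}.
On input 0, block {q0,q1,q3,q5} splits into {q1,q3,q5} and {q0}.
The partition is now stable with 4 blocks: {q2,q6} | {q1,q3,q5} | {q4} | {q0}.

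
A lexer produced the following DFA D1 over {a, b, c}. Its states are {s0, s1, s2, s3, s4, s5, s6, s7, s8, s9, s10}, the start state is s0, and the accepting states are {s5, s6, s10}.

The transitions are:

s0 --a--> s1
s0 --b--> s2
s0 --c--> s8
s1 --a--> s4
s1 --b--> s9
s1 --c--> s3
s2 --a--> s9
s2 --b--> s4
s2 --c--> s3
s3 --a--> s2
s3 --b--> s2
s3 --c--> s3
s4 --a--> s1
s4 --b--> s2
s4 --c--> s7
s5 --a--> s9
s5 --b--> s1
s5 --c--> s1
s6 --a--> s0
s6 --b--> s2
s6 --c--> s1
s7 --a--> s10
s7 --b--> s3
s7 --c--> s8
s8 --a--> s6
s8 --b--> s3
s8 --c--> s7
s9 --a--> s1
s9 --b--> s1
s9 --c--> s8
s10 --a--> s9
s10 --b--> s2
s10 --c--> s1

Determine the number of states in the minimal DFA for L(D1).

5

Reachable states from the start: {s0,s1,s2,s3,s4,s6,s7,s8,s9,s10}. Unreachable: {s5} — drop them.
P0 = {s6,s10} | {s0,s1,s2,s3,s4,s7,s8,s9}.
Refine {s0,s1,s2,s3,s4,s7,s8,s9} on symbol a: members go to different blocks, giving {s0,s1,s2,s3,s4,s9} and {s7,s8}.
Split {s0,s1,s2,s3,s4,s9} by δ(·,c) → {s0,s4,s9} and {s1,s2,s3}.
Refine {s1,s2,s3} on symbol a: members go to different blocks, giving {s1,s2} and {s3}.
The partition is now stable with 5 blocks: {s6,s10} | {s0,s4,s9} | {s7,s8} | {s1,s2} | {s3}.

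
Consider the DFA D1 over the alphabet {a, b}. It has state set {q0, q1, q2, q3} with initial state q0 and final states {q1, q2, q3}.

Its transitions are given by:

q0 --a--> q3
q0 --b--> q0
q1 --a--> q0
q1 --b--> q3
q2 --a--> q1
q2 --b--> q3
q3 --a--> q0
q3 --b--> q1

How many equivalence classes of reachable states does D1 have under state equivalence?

States {q2} cannot be reached from the start state, so discard them.
P0 = {q1,q3} | {q0}.
The partition is now stable with 2 blocks: {q1,q3} | {q0}.

2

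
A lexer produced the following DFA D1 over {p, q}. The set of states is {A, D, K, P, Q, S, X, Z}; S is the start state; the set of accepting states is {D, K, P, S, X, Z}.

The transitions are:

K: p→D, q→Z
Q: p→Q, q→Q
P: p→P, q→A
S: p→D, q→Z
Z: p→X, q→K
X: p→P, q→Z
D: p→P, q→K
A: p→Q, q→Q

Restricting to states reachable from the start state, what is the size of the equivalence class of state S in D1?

All states are reachable from the start state.
Initial partition by acceptance: {D,K,P,S,X,Z} | {A,Q}.
Split {D,K,P,S,X,Z} by δ(·,q) → {D,K,S,X,Z} and {P}.
On input p, block {D,K,S,X,Z} splits into {K,S,Z} and {D,X}.
The partition is now stable with 4 blocks: {K,S,Z} | {A,Q} | {P} | {D,X}.
The equivalence class containing S is {K,S,Z}, of size 3.

3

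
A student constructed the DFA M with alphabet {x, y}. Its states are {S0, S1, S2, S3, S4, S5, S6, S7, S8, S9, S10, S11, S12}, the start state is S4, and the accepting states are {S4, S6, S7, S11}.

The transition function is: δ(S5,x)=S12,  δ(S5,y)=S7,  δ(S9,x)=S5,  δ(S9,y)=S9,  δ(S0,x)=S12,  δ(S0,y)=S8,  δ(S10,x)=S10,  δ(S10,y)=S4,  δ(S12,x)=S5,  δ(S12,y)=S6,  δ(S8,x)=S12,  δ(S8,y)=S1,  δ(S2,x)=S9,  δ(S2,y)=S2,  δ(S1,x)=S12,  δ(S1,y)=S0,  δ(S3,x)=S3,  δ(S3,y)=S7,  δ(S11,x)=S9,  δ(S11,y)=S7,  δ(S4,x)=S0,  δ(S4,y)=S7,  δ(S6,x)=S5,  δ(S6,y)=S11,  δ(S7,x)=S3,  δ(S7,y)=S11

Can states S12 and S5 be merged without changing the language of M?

States {S2,S10} cannot be reached from the start state, so discard them.
Initial partition by acceptance: {S4,S6,S7,S11} | {S0,S1,S3,S5,S8,S9,S12}.
Split {S0,S1,S3,S5,S8,S9,S12} by δ(·,y) → {S0,S1,S8,S9} and {S3,S5,S12}.
On input x, block {S4,S6,S7,S11} splits into {S4,S11} and {S6,S7}.
Stable partition: {S4,S11} | {S0,S1,S8,S9} | {S3,S5,S12} | {S6,S7} — 4 equivalence classes.
S12 and S5 lie in the same block of the stable partition, so they are equivalent — no string distinguishes them.

Yes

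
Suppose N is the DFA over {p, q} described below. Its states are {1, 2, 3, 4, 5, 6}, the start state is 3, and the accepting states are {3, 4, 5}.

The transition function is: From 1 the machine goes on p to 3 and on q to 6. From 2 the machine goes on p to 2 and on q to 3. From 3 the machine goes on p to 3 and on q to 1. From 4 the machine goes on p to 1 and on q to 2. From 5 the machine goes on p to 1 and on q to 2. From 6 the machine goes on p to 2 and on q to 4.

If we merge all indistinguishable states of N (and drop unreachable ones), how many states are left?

Reachable states from the start: {1,2,3,4,6}. Unreachable: {5} — drop them.
Initial partition by acceptance: {3,4} | {1,2,6}.
Split {3,4} by δ(·,p) → {3} and {4}.
On input p, block {1,2,6} splits into {2,6} and {1}.
Refine {2,6} on symbol q: members go to different blocks, giving {2} and {6}.
No further refinement is possible. Final partition (5 blocks): {3} | {2} | {4} | {1} | {6}.

5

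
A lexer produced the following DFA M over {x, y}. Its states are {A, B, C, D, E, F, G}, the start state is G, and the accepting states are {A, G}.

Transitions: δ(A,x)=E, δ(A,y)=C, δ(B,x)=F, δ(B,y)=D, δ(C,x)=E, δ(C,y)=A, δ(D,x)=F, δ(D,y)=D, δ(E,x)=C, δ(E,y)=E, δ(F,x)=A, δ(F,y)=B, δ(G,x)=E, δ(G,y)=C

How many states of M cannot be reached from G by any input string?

BFS from G reaches {A, C, E, G}; the 3 state(s) B, D, F are never visited.

3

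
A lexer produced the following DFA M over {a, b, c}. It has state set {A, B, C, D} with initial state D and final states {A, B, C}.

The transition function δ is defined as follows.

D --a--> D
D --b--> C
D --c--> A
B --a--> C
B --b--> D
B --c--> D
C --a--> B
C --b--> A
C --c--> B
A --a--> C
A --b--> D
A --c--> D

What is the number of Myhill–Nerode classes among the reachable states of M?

P0 = {A,B,C} | {D}.
On input b, block {A,B,C} splits into {A,B} and {C}.
No further refinement is possible. Final partition (3 blocks): {A,B} | {D} | {C}.

3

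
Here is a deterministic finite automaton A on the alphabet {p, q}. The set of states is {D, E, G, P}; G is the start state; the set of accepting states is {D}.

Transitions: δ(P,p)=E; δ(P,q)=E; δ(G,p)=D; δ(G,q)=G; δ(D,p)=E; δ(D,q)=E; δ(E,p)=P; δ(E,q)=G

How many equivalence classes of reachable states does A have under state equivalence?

All states are reachable from the start state.
Start with accepting vs non-accepting: {D} | {E,G,P}.
On input p, block {E,G,P} splits into {E,P} and {G}.
Refine {E,P} on symbol q: members go to different blocks, giving {P} and {E}.
No further refinement is possible. Final partition (4 blocks): {D} | {P} | {G} | {E}.

4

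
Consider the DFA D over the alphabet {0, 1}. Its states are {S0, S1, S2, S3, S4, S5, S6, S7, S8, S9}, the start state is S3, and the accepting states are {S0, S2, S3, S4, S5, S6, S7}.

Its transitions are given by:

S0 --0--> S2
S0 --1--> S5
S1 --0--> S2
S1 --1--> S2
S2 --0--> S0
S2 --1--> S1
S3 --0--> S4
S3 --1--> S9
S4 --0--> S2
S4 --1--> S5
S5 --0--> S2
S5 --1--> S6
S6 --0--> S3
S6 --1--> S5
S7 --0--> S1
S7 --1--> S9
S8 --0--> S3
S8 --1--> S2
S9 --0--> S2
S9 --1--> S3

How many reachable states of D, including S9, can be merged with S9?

Reachable states from the start: {S0,S1,S2,S3,S4,S5,S6,S9}. Unreachable: {S7,S8} — drop them.
Start with accepting vs non-accepting: {S0,S2,S3,S4,S5,S6} | {S1,S9}.
Split {S0,S2,S3,S4,S5,S6} by δ(·,1) → {S0,S4,S5,S6} and {S2,S3}.
No further refinement is possible. Final partition (3 blocks): {S0,S4,S5,S6} | {S1,S9} | {S2,S3}.
State S9 belongs to the block {S1,S9}, which has 2 states.

2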